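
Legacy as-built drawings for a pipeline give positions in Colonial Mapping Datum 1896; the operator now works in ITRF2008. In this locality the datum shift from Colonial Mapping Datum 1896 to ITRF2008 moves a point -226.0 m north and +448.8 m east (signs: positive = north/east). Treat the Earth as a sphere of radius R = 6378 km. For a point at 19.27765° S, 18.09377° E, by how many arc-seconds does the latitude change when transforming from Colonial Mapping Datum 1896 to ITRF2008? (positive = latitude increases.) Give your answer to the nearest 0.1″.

On a sphere of radius R, 1 rad of latitude = R, so Δφ = ΔN / R = -226.0 / 6378000 = -3.5434e-05 rad = -7.309″.

Δφ = -7.3″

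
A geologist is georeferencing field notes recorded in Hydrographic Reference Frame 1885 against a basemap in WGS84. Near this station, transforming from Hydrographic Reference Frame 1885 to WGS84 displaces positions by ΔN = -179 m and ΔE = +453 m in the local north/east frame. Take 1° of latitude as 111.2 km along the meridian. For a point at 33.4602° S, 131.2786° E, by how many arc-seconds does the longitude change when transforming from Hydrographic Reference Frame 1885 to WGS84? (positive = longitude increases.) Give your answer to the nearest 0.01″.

At latitude -33.4602°, cos φ = 0.834269.
1° of longitude at this latitude = 111.2 × cos φ = 92.77 km, so Δλ = 453.0 / 92770.7 = 0.0048830° = 17.579″.

Δλ = 17.58″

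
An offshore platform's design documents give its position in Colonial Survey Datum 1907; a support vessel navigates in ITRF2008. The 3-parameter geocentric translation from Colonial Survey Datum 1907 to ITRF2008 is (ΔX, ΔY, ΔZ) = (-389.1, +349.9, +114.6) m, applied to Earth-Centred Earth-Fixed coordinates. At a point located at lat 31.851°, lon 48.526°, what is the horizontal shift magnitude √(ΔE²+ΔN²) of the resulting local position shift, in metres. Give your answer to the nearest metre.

At φ = 31.851°, λ = 48.526°: sin φ = 0.527712, cos φ = 0.849423, sin λ = 0.749256, cos λ = 0.662280.
ΔE = −sin λ·ΔX + cos λ·ΔY = −(0.749256)·(-389.1) + (0.662280)·(349.9) = 523.27 m.
ΔN = −sin φ cos λ·ΔX − sin φ sin λ·ΔY + cos φ·ΔZ = −(0.527712)(0.662280)(-389.1) − (0.527712)(0.749256)(349.9) + (0.849423)(114.6) = 94.98 m.
Horizontal magnitude = √(ΔE² + ΔN²) = √(523.27² + 94.98²) = 531.82 m.

532 m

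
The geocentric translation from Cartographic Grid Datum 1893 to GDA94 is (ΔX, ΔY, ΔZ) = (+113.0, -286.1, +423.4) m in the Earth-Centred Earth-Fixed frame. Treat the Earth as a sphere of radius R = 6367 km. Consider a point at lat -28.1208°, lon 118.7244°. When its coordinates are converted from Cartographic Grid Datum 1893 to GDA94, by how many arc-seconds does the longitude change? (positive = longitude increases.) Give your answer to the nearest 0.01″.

Δλ = 1.41″

sin φ = -0.471332, cos φ = 0.881956, sin λ = 0.876942, cos λ = -0.480597.
East component: ΔE = −sin λ·ΔX + cos λ·ΔY = −(0.876942)(113.0) + (-0.480597)(-286.1) = 38.40 m.
1° of latitude spans πR/180 = 111125 m; at latitude φ, 1° of longitude spans that × cos φ = 98007.4 m, so Δλ = 38.40 / 98007.4 × 3600 = 1.411″.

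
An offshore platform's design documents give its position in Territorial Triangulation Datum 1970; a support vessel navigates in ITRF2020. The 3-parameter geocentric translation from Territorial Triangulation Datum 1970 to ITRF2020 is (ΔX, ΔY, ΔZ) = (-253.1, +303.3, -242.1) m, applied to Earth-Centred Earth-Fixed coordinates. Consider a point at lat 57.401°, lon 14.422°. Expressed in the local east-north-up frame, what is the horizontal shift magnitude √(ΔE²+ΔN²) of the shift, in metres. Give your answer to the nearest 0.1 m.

357.0 m

At φ = 57.401°, λ = 14.422°: sin φ = 0.842462, cos φ = 0.538756, sin λ = 0.249062, cos λ = 0.968488.
ΔE = −sin λ·ΔX + cos λ·ΔY = −(0.249062)·(-253.1) + (0.968488)·(303.3) = 356.78 m.
ΔN = −sin φ cos λ·ΔX − sin φ sin λ·ΔY + cos φ·ΔZ = −(0.842462)(0.968488)(-253.1) − (0.842462)(0.249062)(303.3) + (0.538756)(-242.1) = 12.44 m.
Horizontal magnitude = √(ΔE² + ΔN²) = √(356.78² + 12.44²) = 357.00 m.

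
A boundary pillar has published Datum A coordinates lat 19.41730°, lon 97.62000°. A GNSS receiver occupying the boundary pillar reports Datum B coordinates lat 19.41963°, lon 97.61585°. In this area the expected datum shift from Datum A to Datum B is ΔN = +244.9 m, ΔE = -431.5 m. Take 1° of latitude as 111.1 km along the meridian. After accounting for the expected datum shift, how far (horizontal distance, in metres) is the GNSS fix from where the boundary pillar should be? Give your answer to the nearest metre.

Observed coordinate differences: Δφ = +0.00233°, Δλ = -0.00415°.
Converting to metres (1° lat = 111100 m, cos φ = 0.943122): observed ΔN = 258.9 m, observed ΔE = -434.8 m.
Subtracting the expected shift leaves a residual of 258.9 − (244.9) = 14.0 m north and -434.8 − (-431.5) = -3.3 m east.
Residual distance = √(14.0² + (-3.3)²) = 14.4 m.

14 m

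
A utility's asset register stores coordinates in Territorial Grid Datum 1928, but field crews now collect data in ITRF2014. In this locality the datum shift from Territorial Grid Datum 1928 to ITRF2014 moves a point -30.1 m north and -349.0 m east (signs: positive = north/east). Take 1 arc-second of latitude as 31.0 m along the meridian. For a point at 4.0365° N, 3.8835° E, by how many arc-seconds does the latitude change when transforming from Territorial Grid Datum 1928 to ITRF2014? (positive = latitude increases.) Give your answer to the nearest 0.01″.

Δφ = -0.97″

1″ of latitude = 31.00 m, so Δφ = -30.1 / 31.00 = -0.971″.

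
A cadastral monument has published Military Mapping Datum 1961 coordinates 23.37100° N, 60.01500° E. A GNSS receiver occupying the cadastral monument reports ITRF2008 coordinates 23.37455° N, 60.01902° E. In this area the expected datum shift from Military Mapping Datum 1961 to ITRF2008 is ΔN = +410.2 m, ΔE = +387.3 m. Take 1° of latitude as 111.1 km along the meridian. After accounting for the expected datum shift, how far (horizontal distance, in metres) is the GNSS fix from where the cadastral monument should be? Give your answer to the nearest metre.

Observed coordinate differences: Δφ = +0.00355°, Δλ = +0.00402°.
Converting to metres (1° lat = 111100 m, cos φ = 0.917956): observed ΔN = 394.4 m, observed ΔE = 410.0 m.
Subtracting the expected shift leaves a residual of 394.4 − (410.2) = -15.8 m north and 410.0 − (387.3) = 22.7 m east.
Residual distance = √((-15.8)² + 22.7²) = 27.6 m.

28 m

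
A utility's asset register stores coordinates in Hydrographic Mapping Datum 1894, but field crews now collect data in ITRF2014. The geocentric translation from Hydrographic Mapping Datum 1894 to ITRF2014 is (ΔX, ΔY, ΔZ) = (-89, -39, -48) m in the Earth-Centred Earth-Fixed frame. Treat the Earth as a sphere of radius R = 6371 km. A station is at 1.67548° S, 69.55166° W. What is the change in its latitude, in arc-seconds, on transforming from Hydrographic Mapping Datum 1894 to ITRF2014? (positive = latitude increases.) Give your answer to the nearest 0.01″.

sin φ = -0.029238, cos φ = 0.999572, sin λ = -0.936988, cos λ = 0.349363.
North component: ΔN = −sin φ cos λ·ΔX − sin φ sin λ·ΔY + cos φ·ΔZ = −(-0.029238)(0.349363)(-89) − (-0.029238)(-0.936988)(-39) + (0.999572)(-48) = -47.82 m.
1° of latitude spans πR/180 = 111195 m, so Δφ = -47.82 / 111195 × 3600 = -1.548″.

Δφ = -1.55″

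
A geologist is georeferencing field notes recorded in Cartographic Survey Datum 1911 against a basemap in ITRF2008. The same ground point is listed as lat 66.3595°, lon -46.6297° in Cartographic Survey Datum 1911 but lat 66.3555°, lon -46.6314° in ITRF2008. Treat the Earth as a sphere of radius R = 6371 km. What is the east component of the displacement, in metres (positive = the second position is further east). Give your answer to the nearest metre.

Δφ = 66.3555° − 66.3595° = -0.0040°; Δλ = -46.6314° − -46.6297° = -0.0017°.
1° along a meridian = πR/180 = 111195 m.
ΔN = Δφ × 111195 = -444.8 m; ΔE = Δλ × 111195 × cos(66.3595°) = -0.0017 × 111195 × 0.400997 = -75.8 m.

ΔE = -76 m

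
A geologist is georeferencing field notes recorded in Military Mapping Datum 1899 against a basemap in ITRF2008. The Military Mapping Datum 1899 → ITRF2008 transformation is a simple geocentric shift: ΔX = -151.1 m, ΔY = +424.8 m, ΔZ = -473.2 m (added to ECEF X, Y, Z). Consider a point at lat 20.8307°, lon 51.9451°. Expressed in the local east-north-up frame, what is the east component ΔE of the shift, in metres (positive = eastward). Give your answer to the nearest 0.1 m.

The local east axis at (φ, λ) is (−sin λ, cos λ, 0), so ΔE = −sin(51.9451°)·(-151.1) + cos(51.9451°)·424.8 = 380.83 m.

ΔE = 380.8 m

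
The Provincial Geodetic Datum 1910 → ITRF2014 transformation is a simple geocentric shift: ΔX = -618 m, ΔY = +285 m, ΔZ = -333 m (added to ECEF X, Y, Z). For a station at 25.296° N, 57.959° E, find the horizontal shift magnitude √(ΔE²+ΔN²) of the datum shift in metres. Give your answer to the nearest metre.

The local east axis at (φ, λ) is (−sin λ, cos λ, 0), so ΔE = −sin(57.959°)·(-618) + cos(57.959°)·285 = 675.06 m.
The local north axis is (−sin φ cos λ, −sin φ sin λ, cos φ), giving ΔN = 140.095 − 103.228 − 301.069 = -264.20 m.
Horizontal magnitude = √(ΔE² + ΔN²) = √(675.06² + (-264.20)²) = 724.92 m.

725 m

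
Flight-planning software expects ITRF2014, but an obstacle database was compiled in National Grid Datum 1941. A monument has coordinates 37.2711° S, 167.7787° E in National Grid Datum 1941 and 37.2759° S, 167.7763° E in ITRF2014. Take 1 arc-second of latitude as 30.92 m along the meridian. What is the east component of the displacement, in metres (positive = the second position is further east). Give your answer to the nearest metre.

Δφ = -37.2759° − -37.2711° = -0.0048°; Δλ = 167.7763° − 167.7787° = -0.0024°.
1° of latitude = 3600 × 30.92 = 111312 m.
ΔN = Δφ × 111312 = -534.3 m; ΔE = Δλ × 111312 × cos(-37.2711°) = -0.0024 × 111312 × 0.795779 = -212.6 m.

ΔE = -213 m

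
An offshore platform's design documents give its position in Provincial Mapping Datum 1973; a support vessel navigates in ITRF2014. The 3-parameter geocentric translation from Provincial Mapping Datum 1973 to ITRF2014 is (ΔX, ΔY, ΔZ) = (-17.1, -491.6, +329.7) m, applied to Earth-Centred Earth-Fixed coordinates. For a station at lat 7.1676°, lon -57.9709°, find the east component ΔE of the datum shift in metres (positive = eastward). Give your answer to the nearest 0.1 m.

ΔE = -275.2 m

The local east axis at (φ, λ) is (−sin λ, cos λ, 0), so ΔE = −sin(-57.9709°)·(-17.1) + cos(-57.9709°)·(-491.6) = -275.22 m.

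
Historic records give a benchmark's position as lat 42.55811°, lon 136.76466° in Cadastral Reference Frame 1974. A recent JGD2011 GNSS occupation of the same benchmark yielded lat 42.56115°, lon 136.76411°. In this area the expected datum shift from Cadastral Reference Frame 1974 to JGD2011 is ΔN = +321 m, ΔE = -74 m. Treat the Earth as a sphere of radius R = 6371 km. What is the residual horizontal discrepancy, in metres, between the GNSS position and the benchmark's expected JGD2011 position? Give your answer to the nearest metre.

Observed coordinate differences: Δφ = +0.00304°, Δλ = -0.00055°.
Converting to metres (1° lat = 111195 m, cos φ = 0.736592): observed ΔN = 338.0 m, observed ΔE = -45.0 m.
Subtracting the expected shift leaves a residual of 338.0 − (321) = 17.0 m north and -45.0 − (-74) = 29.0 m east.
Residual distance = √(17.0² + 29.0²) = 33.6 m.

34 m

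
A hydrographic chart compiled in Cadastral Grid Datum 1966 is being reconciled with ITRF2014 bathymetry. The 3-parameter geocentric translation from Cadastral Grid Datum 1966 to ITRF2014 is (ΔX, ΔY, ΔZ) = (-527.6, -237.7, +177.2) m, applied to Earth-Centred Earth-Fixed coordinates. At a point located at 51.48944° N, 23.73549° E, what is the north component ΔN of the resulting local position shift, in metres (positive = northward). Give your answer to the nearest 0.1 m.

At φ = 51.48944°, λ = 23.73549°: sin φ = 0.782493, cos φ = 0.622659, sin λ = 0.402515, cos λ = 0.915413.
ΔN = −sin φ cos λ·ΔX − sin φ sin λ·ΔY + cos φ·ΔZ = −(0.782493)(0.915413)(-527.6) − (0.782493)(0.402515)(-237.7) + (0.622659)(177.2) = 563.12 m.

ΔN = 563.1 m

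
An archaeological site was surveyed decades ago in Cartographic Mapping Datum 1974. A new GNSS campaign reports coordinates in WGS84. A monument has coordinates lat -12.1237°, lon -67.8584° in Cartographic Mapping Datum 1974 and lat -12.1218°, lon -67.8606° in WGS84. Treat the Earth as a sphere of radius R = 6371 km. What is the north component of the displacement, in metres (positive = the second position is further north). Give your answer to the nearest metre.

ΔN = 211 m

Δφ = -12.1218° − -12.1237° = +0.0019°; Δλ = -67.8606° − -67.8584° = -0.0022°.
1° along a meridian = πR/180 = 111195 m.
ΔN = Δφ × 111195 = 211.3 m; ΔE = Δλ × 111195 × cos(-12.1237°) = -0.0022 × 111195 × 0.977696 = -239.2 m.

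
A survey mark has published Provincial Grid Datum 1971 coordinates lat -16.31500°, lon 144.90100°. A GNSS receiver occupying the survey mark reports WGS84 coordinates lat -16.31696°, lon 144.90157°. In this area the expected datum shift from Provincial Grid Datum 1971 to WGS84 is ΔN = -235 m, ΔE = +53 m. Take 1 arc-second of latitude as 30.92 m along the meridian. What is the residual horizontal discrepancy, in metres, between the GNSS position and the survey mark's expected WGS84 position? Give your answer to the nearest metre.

Observed coordinate differences: Δφ = -0.00196°, Δλ = +0.00057°.
Converting to metres (1° lat = 111312 m, cos φ = 0.959732): observed ΔN = -218.2 m, observed ΔE = 60.9 m.
Subtracting the expected shift leaves a residual of -218.2 − (-235) = 16.8 m north and 60.9 − (53) = 7.9 m east.
Residual distance = √(16.8² + 7.9²) = 18.6 m.

19 m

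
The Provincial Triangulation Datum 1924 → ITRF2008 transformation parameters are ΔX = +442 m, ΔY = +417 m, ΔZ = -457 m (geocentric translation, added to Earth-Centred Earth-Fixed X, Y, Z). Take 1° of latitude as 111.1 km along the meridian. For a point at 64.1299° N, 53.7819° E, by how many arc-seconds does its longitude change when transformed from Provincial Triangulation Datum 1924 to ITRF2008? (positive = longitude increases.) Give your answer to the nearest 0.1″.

sin φ = 0.899786, cos φ = 0.436332, sin λ = 0.806774, cos λ = 0.590861.
East component: ΔE = −sin λ·ΔX + cos λ·ΔY = −(0.806774)(442) + (0.590861)(417) = -110.21 m.
1° of latitude spans 111100 m; at latitude φ, 1° of longitude spans that × cos φ = 48476.5 m, so Δλ = -110.21 / 48476.5 × 3600 = -8.184″.

Δλ = -8.2″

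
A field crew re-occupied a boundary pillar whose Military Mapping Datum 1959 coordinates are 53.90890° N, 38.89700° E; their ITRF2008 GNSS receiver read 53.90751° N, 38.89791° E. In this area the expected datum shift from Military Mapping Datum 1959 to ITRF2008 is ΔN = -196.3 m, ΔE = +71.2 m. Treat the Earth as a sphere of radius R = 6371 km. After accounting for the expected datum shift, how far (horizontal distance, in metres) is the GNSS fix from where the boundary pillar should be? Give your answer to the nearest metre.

43 m

Observed coordinate differences: Δφ = -0.00139°, Δλ = +0.00091°.
Converting to metres (1° lat = 111195 m, cos φ = 0.589071): observed ΔN = -154.6 m, observed ΔE = 59.6 m.
Subtracting the expected shift leaves a residual of -154.6 − (-196.3) = 41.7 m north and 59.6 − (71.2) = -11.6 m east.
Residual distance = √(41.7² + (-11.6)²) = 43.3 m.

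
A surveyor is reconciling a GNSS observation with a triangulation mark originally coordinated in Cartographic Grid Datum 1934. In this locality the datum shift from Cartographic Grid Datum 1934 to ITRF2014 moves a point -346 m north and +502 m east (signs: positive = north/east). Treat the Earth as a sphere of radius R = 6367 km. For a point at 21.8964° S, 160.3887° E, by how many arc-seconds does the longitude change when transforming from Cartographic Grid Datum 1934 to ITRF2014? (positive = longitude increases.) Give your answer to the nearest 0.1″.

At latitude -21.8964°, cos φ = 0.927860.
One radian of longitude at latitude φ spans R cos φ, so Δλ = ΔE / (R cos φ) = 502.0 / (6367000 × 0.927860) = 8.4974e-05 rad = 17.527″.

Δλ = 17.5″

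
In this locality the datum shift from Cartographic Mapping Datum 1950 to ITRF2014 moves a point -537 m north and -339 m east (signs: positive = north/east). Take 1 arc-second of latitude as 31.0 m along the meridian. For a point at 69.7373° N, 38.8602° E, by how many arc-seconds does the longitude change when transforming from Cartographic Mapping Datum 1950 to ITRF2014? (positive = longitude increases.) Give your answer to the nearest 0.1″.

At latitude 69.7373°, cos φ = 0.346325.
1″ of longitude at this latitude = 31.00 × cos φ = 10.7361 m, so Δλ = -339.0 / 10.7361 = -31.576″.

Δλ = -31.6″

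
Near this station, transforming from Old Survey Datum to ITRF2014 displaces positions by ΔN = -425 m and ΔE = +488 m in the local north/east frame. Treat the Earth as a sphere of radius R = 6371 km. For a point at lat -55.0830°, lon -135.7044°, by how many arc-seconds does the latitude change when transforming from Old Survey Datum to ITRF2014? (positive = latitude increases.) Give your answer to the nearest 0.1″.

Δφ = -13.8″

On a sphere of radius R, 1 rad of latitude = R, so Δφ = ΔN / R = -425.0 / 6371000 = -6.6709e-05 rad = -13.760″.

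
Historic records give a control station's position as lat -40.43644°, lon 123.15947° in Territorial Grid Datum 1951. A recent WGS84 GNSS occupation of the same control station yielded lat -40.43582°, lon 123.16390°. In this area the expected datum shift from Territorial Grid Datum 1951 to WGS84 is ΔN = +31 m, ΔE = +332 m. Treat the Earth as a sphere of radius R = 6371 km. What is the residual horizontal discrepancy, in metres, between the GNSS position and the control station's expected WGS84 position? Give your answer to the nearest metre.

57 m

Observed coordinate differences: Δφ = +0.00062°, Δλ = +0.00443°.
Converting to metres (1° lat = 111195 m, cos φ = 0.761126): observed ΔN = 68.9 m, observed ΔE = 374.9 m.
Subtracting the expected shift leaves a residual of 68.9 − (31) = 37.9 m north and 374.9 − (332) = 42.9 m east.
Residual distance = √(37.9² + 42.9²) = 57.3 m.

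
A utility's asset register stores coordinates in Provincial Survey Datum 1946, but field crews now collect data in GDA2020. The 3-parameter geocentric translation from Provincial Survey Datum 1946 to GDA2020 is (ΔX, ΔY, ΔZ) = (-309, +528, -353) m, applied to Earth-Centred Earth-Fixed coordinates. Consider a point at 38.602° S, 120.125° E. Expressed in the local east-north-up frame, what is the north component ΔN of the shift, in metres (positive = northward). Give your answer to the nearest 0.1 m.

At φ = -38.602°, λ = 120.125°: sin φ = -0.623907, cos φ = 0.781499, sin λ = 0.864933, cos λ = -0.501888.
ΔN = −sin φ cos λ·ΔX − sin φ sin λ·ΔY + cos φ·ΔZ = −(-0.623907)(-0.501888)(-309) − (-0.623907)(0.864933)(528) + (0.781499)(-353) = 105.82 m.

ΔN = 105.8 m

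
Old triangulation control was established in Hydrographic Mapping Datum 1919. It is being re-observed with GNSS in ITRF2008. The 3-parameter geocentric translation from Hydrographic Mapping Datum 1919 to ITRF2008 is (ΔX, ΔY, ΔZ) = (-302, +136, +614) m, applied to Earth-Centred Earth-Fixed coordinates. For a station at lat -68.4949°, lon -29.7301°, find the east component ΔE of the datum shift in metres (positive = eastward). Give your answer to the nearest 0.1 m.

ΔE = -31.7 m

The local east axis at (φ, λ) is (−sin λ, cos λ, 0), so ΔE = −sin(-29.7301°)·(-302) + cos(-29.7301°)·136 = -31.67 m.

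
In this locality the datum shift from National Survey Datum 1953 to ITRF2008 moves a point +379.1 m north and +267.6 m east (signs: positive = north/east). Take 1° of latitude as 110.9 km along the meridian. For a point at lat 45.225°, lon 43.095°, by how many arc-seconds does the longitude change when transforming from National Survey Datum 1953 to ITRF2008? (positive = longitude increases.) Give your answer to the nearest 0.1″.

At latitude 45.225°, cos φ = 0.704325.
1° of longitude at this latitude = 110.9 × cos φ = 78.11 km, so Δλ = 267.6 / 78109.6 = 0.0034260° = 12.333″.

Δλ = 12.3″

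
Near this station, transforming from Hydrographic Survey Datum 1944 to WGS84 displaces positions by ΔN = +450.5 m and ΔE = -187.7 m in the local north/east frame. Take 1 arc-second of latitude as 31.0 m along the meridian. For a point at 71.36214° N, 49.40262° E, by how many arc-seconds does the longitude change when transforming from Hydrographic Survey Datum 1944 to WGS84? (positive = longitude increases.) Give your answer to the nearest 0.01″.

At latitude 71.36214°, cos φ = 0.319586.
1″ of longitude at this latitude = 31.00 × cos φ = 9.9072 m, so Δλ = -187.7 / 9.9072 = -18.946″.

Δλ = -18.95″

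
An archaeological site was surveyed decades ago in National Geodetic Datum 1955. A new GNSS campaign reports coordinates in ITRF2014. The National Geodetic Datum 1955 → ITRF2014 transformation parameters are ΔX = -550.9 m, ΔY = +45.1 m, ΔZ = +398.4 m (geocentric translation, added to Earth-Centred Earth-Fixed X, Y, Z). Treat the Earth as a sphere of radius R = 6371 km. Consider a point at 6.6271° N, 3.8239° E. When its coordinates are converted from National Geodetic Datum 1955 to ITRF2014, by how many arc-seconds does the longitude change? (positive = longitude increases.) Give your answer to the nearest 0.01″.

sin φ = 0.115407, cos φ = 0.993318, sin λ = 0.066690, cos λ = 0.997774.
East component: ΔE = −sin λ·ΔX + cos λ·ΔY = −(0.066690)(-550.9) + (0.997774)(45.1) = 81.74 m.
1° of latitude spans πR/180 = 111195 m; at latitude φ, 1° of longitude spans that × cos φ = 110452.0 m, so Δλ = 81.74 / 110452.0 × 3600 = 2.664″.

Δλ = 2.66″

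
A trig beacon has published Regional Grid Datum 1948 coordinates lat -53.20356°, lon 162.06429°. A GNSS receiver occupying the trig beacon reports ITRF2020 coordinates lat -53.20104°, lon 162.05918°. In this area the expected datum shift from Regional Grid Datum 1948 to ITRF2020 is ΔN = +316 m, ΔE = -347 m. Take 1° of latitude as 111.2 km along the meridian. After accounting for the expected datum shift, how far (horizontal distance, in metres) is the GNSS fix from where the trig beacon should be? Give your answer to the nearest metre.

36 m

Observed coordinate differences: Δφ = +0.00252°, Δλ = -0.00511°.
Converting to metres (1° lat = 111200 m, cos φ = 0.598974): observed ΔN = 280.2 m, observed ΔE = -340.4 m.
Subtracting the expected shift leaves a residual of 280.2 − (316) = -35.8 m north and -340.4 − (-347) = 6.6 m east.
Residual distance = √((-35.8)² + 6.6²) = 36.4 m.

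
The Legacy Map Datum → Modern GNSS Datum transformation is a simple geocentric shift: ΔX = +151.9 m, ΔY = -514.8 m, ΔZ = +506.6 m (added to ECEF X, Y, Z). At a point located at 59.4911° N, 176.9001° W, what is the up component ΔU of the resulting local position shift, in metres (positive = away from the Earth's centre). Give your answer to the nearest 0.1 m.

ΔU = 373.6 m

The local up (radial) axis is (cos φ cos λ, cos φ sin λ, sin φ), giving ΔU = -77.003 + 14.133 + 436.461 = 373.59 m.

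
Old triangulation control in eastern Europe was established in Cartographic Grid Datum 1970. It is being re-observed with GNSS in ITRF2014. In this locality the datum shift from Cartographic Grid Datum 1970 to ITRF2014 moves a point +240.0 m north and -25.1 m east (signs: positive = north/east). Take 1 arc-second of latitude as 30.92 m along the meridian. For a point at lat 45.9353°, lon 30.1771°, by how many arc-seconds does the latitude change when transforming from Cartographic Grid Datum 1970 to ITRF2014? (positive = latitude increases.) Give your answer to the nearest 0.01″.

1″ of latitude = 30.92 m, so Δφ = 240.0 / 30.92 = 7.762″.

Δφ = 7.76″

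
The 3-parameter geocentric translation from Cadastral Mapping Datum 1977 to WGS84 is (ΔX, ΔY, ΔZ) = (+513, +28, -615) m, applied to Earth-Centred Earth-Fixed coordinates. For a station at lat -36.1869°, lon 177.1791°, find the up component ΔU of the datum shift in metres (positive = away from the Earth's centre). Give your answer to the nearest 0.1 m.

ΔU = -49.3 m

The local up (radial) axis is (cos φ cos λ, cos φ sin λ, sin φ), giving ΔU = -413.538 + 1.112 + 363.109 = -49.32 m.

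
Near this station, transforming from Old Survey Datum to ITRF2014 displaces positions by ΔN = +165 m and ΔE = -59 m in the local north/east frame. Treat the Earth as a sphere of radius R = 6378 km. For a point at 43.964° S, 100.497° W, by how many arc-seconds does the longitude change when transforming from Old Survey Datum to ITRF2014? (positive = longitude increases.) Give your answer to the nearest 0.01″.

Δλ = -2.65″

At latitude -43.964°, cos φ = 0.719776.
One radian of longitude at latitude φ spans R cos φ, so Δλ = ΔE / (R cos φ) = -59.0 / (6378000 × 0.719776) = -1.2852e-05 rad = -2.651″.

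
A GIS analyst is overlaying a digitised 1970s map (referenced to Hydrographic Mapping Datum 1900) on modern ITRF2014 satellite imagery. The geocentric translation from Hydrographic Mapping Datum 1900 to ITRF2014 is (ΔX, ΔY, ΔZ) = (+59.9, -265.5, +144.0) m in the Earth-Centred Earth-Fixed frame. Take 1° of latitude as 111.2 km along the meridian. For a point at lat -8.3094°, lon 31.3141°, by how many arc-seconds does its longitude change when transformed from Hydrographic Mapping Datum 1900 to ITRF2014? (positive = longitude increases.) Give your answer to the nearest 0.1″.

sin φ = -0.144519, cos φ = 0.989502, sin λ = 0.519729, cos λ = 0.854331.
East component: ΔE = −sin λ·ΔX + cos λ·ΔY = −(0.519729)(59.9) + (0.854331)(-265.5) = -257.96 m.
1° of latitude spans 111200 m; at latitude φ, 1° of longitude spans that × cos φ = 110032.6 m, so Δλ = -257.96 / 110032.6 × 3600 = -8.440″.

Δλ = -8.4″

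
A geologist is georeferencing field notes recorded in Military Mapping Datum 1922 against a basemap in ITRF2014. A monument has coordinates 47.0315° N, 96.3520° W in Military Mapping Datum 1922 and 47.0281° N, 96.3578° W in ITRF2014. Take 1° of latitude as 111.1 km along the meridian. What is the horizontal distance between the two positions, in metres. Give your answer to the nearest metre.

579 m

Δφ = 47.0281° − 47.0315° = -0.0034°; Δλ = -96.3578° − -96.3520° = -0.0058°.
ΔN = Δφ × 111100 = -377.7 m; ΔE = Δλ × 111100 × cos(47.0315°) = -0.0058 × 111100 × 0.681596 = -439.2 m.
Distance = √(ΔE² + ΔN²) = √((-439.2)² + (-377.7)²) = 579.3 m.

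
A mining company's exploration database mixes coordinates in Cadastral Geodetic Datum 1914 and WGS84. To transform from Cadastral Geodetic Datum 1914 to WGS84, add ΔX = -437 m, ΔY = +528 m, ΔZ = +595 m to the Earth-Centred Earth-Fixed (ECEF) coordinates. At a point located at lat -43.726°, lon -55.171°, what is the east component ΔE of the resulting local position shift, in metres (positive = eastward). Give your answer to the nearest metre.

At φ = -43.726°, λ = -55.171°: sin φ = -0.691210, cos φ = 0.722654, sin λ = -0.820860, cos λ = 0.571129.
ΔE = −sin λ·ΔX + cos λ·ΔY = −(-0.820860)·(-437) + (0.571129)·(528) = -57.16 m.

ΔE = -57 m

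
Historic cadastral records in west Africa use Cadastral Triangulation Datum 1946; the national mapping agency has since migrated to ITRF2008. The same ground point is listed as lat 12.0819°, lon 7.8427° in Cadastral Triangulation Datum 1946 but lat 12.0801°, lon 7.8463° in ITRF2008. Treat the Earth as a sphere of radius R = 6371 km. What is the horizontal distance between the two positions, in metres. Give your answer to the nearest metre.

Δφ = 12.0801° − 12.0819° = -0.0018°; Δλ = 7.8463° − 7.8427° = +0.0036°.
1° along a meridian = πR/180 = 111195 m.
ΔN = Δφ × 111195 = -200.2 m; ΔE = Δλ × 111195 × cos(12.0819°) = +0.0036 × 111195 × 0.977849 = 391.4 m.
Distance = √(ΔE² + ΔN²) = √(391.4² + (-200.2)²) = 439.6 m.

440 m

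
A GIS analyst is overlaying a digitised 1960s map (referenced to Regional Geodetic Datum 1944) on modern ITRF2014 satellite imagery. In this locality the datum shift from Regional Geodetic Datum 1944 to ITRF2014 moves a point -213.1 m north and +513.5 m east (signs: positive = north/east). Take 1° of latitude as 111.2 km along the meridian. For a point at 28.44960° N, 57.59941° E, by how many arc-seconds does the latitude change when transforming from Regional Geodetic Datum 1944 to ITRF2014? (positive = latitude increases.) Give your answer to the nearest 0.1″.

1° of latitude = 111.2 km, so Δφ = -213.1 / 111200 = -0.0019164° = -6.899″.

Δφ = -6.9″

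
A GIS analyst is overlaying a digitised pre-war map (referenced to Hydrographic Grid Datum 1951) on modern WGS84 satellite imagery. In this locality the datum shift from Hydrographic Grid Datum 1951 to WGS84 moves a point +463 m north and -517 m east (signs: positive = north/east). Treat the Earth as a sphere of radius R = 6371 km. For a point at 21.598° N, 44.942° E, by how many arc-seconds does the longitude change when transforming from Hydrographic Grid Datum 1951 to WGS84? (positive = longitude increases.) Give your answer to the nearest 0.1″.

Δλ = -18.0″

At latitude 21.598°, cos φ = 0.929789.
One radian of longitude at latitude φ spans R cos φ, so Δλ = ΔE / (R cos φ) = -517.0 / (6371000 × 0.929789) = -8.7277e-05 rad = -18.002″.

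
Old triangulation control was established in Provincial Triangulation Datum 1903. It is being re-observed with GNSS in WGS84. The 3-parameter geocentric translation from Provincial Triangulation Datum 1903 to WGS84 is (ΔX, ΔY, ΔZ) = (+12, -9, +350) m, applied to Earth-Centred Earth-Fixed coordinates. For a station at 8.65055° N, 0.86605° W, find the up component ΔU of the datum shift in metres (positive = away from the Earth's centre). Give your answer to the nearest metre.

ΔU = 65 m

At φ = 8.65055°, λ = -0.86605°: sin φ = 0.150408, cos φ = 0.988624, sin λ = -0.015115, cos λ = 0.999886.
ΔU = cos φ cos λ·ΔX + cos φ sin λ·ΔY + sin φ·ΔZ = (0.988624)(0.999886)(12) + (0.988624)(-0.015115)(-9) + (0.150408)(350) = 64.64 m.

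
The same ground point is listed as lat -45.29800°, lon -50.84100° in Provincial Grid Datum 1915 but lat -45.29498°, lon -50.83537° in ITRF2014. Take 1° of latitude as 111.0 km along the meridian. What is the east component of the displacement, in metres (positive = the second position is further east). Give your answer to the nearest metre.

ΔE = 440 m

Δφ = -45.29498° − -45.29800° = +0.00302°; Δλ = -50.83537° − -50.84100° = +0.00563°.
ΔN = Δφ × 111000 = 335.2 m; ΔE = Δλ × 111000 × cos(-45.29800°) = +0.00563 × 111000 × 0.703420 = 439.6 m.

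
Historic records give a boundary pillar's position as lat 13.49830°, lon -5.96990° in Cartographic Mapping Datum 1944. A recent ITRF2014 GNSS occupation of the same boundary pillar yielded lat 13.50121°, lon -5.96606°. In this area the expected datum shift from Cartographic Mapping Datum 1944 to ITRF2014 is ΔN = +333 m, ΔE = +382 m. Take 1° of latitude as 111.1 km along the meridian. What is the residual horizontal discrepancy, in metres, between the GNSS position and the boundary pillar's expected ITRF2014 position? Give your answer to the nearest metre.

34 m

Observed coordinate differences: Δφ = +0.00291°, Δλ = +0.00384°.
Converting to metres (1° lat = 111100 m, cos φ = 0.972377): observed ΔN = 323.3 m, observed ΔE = 414.8 m.
Subtracting the expected shift leaves a residual of 323.3 − (333) = -9.7 m north and 414.8 − (382) = 32.8 m east.
Residual distance = √((-9.7)² + 32.8²) = 34.2 m.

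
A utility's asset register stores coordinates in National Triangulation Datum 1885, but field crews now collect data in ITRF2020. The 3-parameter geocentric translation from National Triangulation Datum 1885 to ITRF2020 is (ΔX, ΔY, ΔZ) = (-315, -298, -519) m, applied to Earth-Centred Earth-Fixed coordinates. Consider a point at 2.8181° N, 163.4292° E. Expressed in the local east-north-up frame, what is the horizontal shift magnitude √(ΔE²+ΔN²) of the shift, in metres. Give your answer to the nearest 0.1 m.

At φ = 2.8181°, λ = 163.4292°: sin φ = 0.049165, cos φ = 0.998791, sin λ = 0.285200, cos λ = -0.958468.
ΔE = −sin λ·ΔX + cos λ·ΔY = −(0.285200)·(-315) + (-0.958468)·(-298) = 375.46 m.
ΔN = −sin φ cos λ·ΔX − sin φ sin λ·ΔY + cos φ·ΔZ = −(0.049165)(-0.958468)(-315) − (0.049165)(0.285200)(-298) + (0.998791)(-519) = -529.04 m.
Horizontal magnitude = √(ΔE² + ΔN²) = √(375.46² + (-529.04)²) = 648.73 m.

648.7 m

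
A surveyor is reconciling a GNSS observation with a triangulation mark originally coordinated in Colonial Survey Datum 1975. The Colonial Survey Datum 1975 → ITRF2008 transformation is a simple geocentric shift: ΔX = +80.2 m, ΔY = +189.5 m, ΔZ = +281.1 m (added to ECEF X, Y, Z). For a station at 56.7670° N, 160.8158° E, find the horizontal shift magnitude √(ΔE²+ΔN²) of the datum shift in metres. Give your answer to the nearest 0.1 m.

263.6 m

At φ = 56.7670°, λ = 160.8158°: sin φ = 0.836449, cos φ = 0.548045, sin λ = 0.328606, cos λ = -0.944467.
ΔE = −sin λ·ΔX + cos λ·ΔY = −(0.328606)·(80.2) + (-0.944467)·(189.5) = -205.33 m.
ΔN = −sin φ cos λ·ΔX − sin φ sin λ·ΔY + cos φ·ΔZ = −(0.836449)(-0.944467)(80.2) − (0.836449)(0.328606)(189.5) + (0.548045)(281.1) = 165.33 m.
Horizontal magnitude = √(ΔE² + ΔN²) = √((-205.33)² + 165.33²) = 263.62 m.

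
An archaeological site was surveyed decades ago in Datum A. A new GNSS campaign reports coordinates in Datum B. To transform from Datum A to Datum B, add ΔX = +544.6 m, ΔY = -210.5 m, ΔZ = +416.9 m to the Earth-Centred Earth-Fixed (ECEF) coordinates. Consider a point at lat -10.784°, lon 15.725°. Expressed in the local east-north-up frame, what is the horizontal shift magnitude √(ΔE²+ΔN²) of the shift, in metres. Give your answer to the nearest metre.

At φ = -10.784°, λ = 15.725°: sin φ = -0.187107, cos φ = 0.982340, sin λ = 0.271020, cos λ = 0.962574.
ΔE = −sin λ·ΔX + cos λ·ΔY = −(0.271020)·(544.6) + (0.962574)·(-210.5) = -350.22 m.
ΔN = −sin φ cos λ·ΔX − sin φ sin λ·ΔY + cos φ·ΔZ = −(-0.187107)(0.962574)(544.6) − (-0.187107)(0.271020)(-210.5) + (0.982340)(416.9) = 496.95 m.
Horizontal magnitude = √(ΔE² + ΔN²) = √((-350.22)² + 496.95²) = 607.96 m.

608 m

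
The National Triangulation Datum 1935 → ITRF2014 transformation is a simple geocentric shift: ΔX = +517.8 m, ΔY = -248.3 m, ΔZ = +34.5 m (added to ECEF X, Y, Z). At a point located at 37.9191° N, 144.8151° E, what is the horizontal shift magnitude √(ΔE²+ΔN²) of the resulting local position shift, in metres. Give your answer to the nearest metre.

At φ = 37.9191°, λ = 144.8151°: sin φ = 0.614548, cos φ = 0.788879, sin λ = 0.576217, cos λ = -0.817297.
ΔE = −sin λ·ΔX + cos λ·ΔY = −(0.576217)·(517.8) + (-0.817297)·(-248.3) = -95.43 m.
ΔN = −sin φ cos λ·ΔX − sin φ sin λ·ΔY + cos φ·ΔZ = −(0.614548)(-0.817297)(517.8) − (0.614548)(0.576217)(-248.3) + (0.788879)(34.5) = 375.22 m.
Horizontal magnitude = √(ΔE² + ΔN²) = √((-95.43)² + 375.22²) = 387.16 m.

387 m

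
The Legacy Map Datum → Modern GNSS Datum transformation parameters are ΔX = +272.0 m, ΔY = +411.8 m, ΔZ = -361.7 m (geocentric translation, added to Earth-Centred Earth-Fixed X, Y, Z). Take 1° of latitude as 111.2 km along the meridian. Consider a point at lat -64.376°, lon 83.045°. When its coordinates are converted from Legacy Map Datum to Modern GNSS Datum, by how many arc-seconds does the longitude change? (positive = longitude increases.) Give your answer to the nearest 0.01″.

Δλ = -16.48″

sin φ = -0.901651, cos φ = 0.432463, sin λ = 0.992642, cos λ = 0.121090.
East component: ΔE = −sin λ·ΔX + cos λ·ΔY = −(0.992642)(272.0) + (0.121090)(411.8) = -220.13 m.
1° of latitude spans 111200 m; at latitude φ, 1° of longitude spans that × cos φ = 48089.9 m, so Δλ = -220.13 / 48089.9 × 3600 = -16.479″.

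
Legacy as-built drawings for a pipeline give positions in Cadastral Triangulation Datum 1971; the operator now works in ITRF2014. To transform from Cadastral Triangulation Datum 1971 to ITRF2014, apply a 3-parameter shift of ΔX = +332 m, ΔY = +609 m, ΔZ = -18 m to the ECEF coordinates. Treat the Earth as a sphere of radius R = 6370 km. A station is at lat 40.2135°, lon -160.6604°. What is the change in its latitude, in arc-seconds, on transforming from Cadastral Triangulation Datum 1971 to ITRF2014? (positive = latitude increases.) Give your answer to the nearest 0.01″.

sin φ = 0.645638, cos φ = 0.763644, sin λ = -0.331167, cos λ = -0.943572.
North component: ΔN = −sin φ cos λ·ΔX − sin φ sin λ·ΔY + cos φ·ΔZ = −(0.645638)(-0.943572)(332) − (0.645638)(-0.331167)(609) + (0.763644)(-18) = 318.72 m.
1° of latitude spans πR/180 = 111177 m, so Δφ = 318.72 / 111177 × 3600 = 10.320″.

Δφ = 10.32″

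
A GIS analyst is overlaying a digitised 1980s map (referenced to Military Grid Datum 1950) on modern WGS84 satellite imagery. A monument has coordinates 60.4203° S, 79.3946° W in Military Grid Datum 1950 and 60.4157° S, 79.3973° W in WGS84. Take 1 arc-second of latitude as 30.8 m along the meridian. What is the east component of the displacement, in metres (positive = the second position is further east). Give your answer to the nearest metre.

Δφ = -60.4157° − -60.4203° = +0.0046°; Δλ = -79.3973° − -79.3946° = -0.0027°.
1° of latitude = 3600 × 30.80 = 110880 m.
ΔN = Δφ × 110880 = 510.0 m; ΔE = Δλ × 110880 × cos(-60.4203°) = -0.0027 × 110880 × 0.493634 = -147.8 m.

ΔE = -148 m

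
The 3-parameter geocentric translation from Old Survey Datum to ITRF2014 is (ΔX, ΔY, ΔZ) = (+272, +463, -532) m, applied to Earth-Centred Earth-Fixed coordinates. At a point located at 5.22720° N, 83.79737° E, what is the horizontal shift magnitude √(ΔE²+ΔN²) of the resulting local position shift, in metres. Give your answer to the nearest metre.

The local east axis at (φ, λ) is (−sin λ, cos λ, 0), so ΔE = −sin(83.79737°)·272 + cos(83.79737°)·463 = -220.38 m.
The local north axis is (−sin φ cos λ, −sin φ sin λ, cos φ), giving ΔN = -2.677 − 41.935 − 529.788 = -574.40 m.
Horizontal magnitude = √(ΔE² + ΔN²) = √((-220.38)² + (-574.40)²) = 615.23 m.

615 m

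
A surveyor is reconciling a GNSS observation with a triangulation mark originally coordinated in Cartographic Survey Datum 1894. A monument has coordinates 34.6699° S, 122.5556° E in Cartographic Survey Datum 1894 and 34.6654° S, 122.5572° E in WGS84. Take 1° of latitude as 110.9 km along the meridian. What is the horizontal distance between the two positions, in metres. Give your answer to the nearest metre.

Δφ = -34.6654° − -34.6699° = +0.0045°; Δλ = 122.5572° − 122.5556° = +0.0016°.
ΔN = Δφ × 110900 = 499.1 m; ΔE = Δλ × 110900 × cos(-34.6699°) = +0.0016 × 110900 × 0.822443 = 145.9 m.
Distance = √(ΔE² + ΔN²) = √(145.9² + 499.1²) = 519.9 m.

520 m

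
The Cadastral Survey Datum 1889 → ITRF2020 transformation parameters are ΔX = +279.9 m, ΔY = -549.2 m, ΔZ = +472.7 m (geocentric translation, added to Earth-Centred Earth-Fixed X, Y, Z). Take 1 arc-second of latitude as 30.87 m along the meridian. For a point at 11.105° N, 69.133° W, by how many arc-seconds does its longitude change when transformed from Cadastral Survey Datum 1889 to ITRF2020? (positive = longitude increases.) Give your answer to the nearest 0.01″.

Δλ = 2.18″

sin φ = 0.192608, cos φ = 0.981276, sin λ = -0.934410, cos λ = 0.356200.
East component: ΔE = −sin λ·ΔX + cos λ·ΔY = −(-0.934410)(279.9) + (0.356200)(-549.2) = 65.92 m.
1° of latitude spans 3600 × 30.87 = 111132 m; at latitude φ, 1° of longitude spans that × cos φ = 109051.1 m, so Δλ = 65.92 / 109051.1 × 3600 = 2.176″.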